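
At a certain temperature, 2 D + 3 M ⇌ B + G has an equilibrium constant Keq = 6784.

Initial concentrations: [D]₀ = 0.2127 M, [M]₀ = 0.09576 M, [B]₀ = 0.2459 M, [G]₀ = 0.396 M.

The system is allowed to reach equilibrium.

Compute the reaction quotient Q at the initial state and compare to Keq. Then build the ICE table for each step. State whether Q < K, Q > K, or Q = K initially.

Q₀ = 2451; Q < K (proceeds forward)

Q₀ = 2451 vs Keq = 6784 ⇒ Q<K, forward
Step 1:
                   D          M          B          G
  init        0.2127    0.09576     0.2459      0.396
  Δ         -0.01526   -0.02289    0.00763    0.00763
  eq          0.1974    0.07287     0.2535     0.4036
  solve Keq expr → x = 0.00763; check Q = 6784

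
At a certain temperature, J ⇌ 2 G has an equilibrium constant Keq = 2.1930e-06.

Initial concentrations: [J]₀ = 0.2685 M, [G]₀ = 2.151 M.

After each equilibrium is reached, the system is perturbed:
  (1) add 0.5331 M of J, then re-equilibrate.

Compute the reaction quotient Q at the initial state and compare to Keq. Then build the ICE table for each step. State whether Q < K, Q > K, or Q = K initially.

Q₀ = 17.23; Q > K (proceeds reverse)

Q₀ = 17.23 vs Keq = 2.1930e-06 ⇒ Q>K, reverse
Step 1:
                   J          G
  Initial     0.2685      2.151
  Change       1.075     -2.149
  Equil        1.343   0.001716
  solve Keq expr → x = -1.075; check Q = 2.1930e-06
Then add 0.5331 M of J.
Step 2:
                   J          G
  Initial      1.876   0.001716
  Change  -1.5606e-04 3.1211e-04
  Equil        1.876   0.002028
  solve Keq expr → x = 1.5606e-04; check Q = 2.1930e-06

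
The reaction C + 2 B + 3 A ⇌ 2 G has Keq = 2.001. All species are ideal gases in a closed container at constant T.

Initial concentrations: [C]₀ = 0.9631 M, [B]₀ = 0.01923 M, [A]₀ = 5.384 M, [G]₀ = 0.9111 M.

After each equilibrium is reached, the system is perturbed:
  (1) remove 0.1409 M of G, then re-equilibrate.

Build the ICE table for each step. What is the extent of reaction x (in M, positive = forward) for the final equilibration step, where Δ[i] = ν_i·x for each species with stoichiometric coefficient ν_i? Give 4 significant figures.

Q₀ = 14.93 vs Keq = 2.001 ⇒ Q>K, reverse
Step 1:
                  C         B         A         G
  I          0.9631   0.01923     5.384    0.9111
  C         0.01526   0.03051   0.04577  -0.03051
  E          0.9784   0.04974      5.43    0.8806
  solve Keq expr → x = -0.01526; check Q = 2.001
Then remove 0.1409 M of G.
Step 2:
                  C         B         A         G
  I          0.9784   0.04974      5.43    0.7397
  C       -0.003668 -0.007337    -0.011  0.007337
  E          0.9747   0.04241     5.419     0.747
  solve Keq expr → x = 0.003668; check Q = 2.001

x = 0.003668 M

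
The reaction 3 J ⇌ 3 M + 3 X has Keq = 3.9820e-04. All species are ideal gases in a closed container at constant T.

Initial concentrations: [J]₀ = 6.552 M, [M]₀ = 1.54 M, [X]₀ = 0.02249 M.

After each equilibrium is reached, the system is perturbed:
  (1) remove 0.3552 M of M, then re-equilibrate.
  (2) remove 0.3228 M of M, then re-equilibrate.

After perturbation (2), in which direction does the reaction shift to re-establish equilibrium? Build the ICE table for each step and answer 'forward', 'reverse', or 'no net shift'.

Direction: forward

Q₀ = 1.4771e-07 vs Keq = 3.9820e-04 ⇒ Q<K, forward
Step 1:
                  J         M         X
  init        6.552      1.54   0.02249
  Δ         -0.2386    0.2386    0.2386
  eq          6.313     1.779    0.2611
  solve Keq expr → x = 0.07955; check Q = 3.9820e-04
Then remove 0.3552 M of M.
Step 2:
                  J         M         X
  init        6.313     1.423    0.2611
  Δ        -0.05126   0.05126   0.05126
  eq          6.262     1.475    0.3124
  solve Keq expr → x = 0.01709; check Q = 3.9820e-04
Then remove 0.3228 M of M.
Step 3:
                  J         M         X
  init        6.262     1.152    0.3124
  Δ        -0.06299   0.06299   0.06299
  eq          6.199     1.215    0.3754
  solve Keq expr → x = 0.021; check Q = 3.9820e-04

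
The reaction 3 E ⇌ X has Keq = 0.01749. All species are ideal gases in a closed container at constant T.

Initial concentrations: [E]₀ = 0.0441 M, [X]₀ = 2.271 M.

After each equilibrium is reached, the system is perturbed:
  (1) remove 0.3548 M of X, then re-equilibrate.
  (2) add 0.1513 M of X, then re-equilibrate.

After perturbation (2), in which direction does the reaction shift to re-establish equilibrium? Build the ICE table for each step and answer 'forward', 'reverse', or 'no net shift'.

Q₀ = 2.6479e+04 vs Keq = 0.01749 ⇒ Q>K, reverse
Step 1:
                  E         X
  init       0.0441     2.271
  Δ            3.81     -1.27
  eq          3.854     1.001
  solve Keq expr → x = -1.27; check Q = 0.01749
Then remove 0.3548 M of X.
Step 2:
                  E         X
  init        3.854    0.6463
  Δ         -0.3392    0.1131
  eq          3.515    0.7593
  solve Keq expr → x = 0.1131; check Q = 0.01749
Then add 0.1513 M of X.
Step 3:
                  E         X
  init        3.515    0.9106
  Δ          0.1499  -0.04996
  eq          3.665    0.8607
  solve Keq expr → x = -0.04996; check Q = 0.01749

Direction: reverse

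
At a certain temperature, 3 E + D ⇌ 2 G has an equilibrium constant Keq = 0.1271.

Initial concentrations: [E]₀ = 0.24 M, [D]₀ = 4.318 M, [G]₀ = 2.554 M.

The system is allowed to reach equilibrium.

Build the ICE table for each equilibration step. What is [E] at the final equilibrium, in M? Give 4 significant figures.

Q₀ = 109.3 vs Keq = 0.1271 ⇒ Q>K, reverse
Step 1:
                  E         D         G
  init         0.24     4.318     2.554
  Δ           1.392    0.4641   -0.9282
  eq          1.632     4.782     1.626
  solve Keq expr → x = -0.4641; check Q = 0.1271

[E]_eq = 1.632 M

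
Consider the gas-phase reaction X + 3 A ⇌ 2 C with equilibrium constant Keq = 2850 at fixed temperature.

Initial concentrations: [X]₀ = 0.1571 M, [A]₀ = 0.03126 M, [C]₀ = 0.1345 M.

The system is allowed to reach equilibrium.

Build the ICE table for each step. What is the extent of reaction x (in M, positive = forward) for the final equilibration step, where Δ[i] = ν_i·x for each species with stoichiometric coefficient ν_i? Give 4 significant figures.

Q₀ = 3770 vs Keq = 2850 ⇒ Q>K, reverse
Step 1:
                  X         A         C
  Initial    0.1571   0.03126    0.1345
  Change  8.9494e-04  0.002685  -0.00179
  Equil       0.158   0.03394    0.1327
  solve Keq expr → x = -8.9494e-04; check Q = 2850

x = -8.9494e-04 M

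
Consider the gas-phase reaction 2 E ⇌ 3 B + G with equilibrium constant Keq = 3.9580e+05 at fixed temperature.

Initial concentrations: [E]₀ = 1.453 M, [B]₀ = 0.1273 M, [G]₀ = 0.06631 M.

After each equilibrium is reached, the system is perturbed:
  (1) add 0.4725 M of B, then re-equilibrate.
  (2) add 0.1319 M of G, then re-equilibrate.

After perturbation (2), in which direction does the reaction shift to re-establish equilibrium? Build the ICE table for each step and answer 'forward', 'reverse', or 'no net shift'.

Q₀ = 6.4794e-05 vs Keq = 3.9580e+05 ⇒ Q<K, forward
Step 1:
                    E           B           G
  I             1.453      0.1273     0.06631
  C            -1.448       2.172       0.724
  E          0.004927       2.299      0.7903
  solve Keq expr → x = 0.724; check Q = 3.9580e+05
Then add 0.4725 M of B.
Step 2:
                    E           B           G
  I          0.004927       2.772      0.7903
  C          0.001583   -0.002374 -7.9130e-04
  E           0.00651        2.77      0.7896
  solve Keq expr → x = -7.9130e-04; check Q = 3.9580e+05
Then add 0.1319 M of G.
Step 3:
                    E           B           G
  I           0.00651        2.77      0.9215
  C        5.1880e-04 -7.7820e-04 -2.5940e-04
  E          0.007029       2.769      0.9212
  solve Keq expr → x = -2.5940e-04; check Q = 3.9580e+05

Direction: reverse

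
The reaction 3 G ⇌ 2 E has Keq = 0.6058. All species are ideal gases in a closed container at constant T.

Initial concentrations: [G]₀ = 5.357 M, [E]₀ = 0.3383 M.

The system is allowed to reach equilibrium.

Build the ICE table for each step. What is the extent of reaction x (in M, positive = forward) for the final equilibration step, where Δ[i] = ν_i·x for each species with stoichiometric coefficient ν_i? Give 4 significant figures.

x = 1.066 M

Q₀ = 7.4446e-04 vs Keq = 0.6058 ⇒ Q<K, forward
Step 1:
                  G         E
  I           5.357    0.3383
  C          -3.198     2.132
  E           2.159      2.47
  solve Keq expr → x = 1.066; check Q = 0.6058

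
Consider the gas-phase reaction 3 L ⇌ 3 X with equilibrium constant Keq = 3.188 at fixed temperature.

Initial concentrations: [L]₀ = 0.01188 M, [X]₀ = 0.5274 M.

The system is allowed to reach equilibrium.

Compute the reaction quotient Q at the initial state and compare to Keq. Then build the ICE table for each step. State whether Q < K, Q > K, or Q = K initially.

Q₀ = 8.7493e+04 vs Keq = 3.188 ⇒ Q>K, reverse
Step 1:
                  L         X
  Initial   0.01188    0.5274
  Change     0.2063   -0.2063
  Equil      0.2182    0.3211
  solve Keq expr → x = -0.06877; check Q = 3.188

Q₀ = 8.7493e+04; Q > K (proceeds reverse)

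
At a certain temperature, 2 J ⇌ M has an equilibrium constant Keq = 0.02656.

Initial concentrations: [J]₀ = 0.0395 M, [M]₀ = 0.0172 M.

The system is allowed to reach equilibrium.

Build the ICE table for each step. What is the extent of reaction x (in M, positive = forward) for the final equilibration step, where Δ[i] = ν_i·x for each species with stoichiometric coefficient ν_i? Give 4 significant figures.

Q₀ = 11.02 vs Keq = 0.02656 ⇒ Q>K, reverse
Step 1:
                   J          M
  init        0.0395     0.0172
  Δ          0.03411   -0.01706
  eq         0.07361 1.4392e-04
  solve Keq expr → x = -0.01706; check Q = 0.02656

x = -0.01706 M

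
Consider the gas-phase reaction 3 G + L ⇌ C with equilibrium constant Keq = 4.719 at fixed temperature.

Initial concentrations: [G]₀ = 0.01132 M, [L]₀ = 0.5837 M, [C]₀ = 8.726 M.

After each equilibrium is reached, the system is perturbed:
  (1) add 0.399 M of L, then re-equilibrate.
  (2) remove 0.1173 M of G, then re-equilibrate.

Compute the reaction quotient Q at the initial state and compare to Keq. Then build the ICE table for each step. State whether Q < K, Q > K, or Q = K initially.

Q₀ = 1.0306e+07; Q > K (proceeds reverse)

Q₀ = 1.0306e+07 vs Keq = 4.719 ⇒ Q>K, reverse
Step 1:
                  G         L         C
  I         0.01132    0.5837     8.726
  C           1.203    0.4011   -0.4011
  E           1.215    0.9848     8.325
  solve Keq expr → x = -0.4011; check Q = 4.719
Then add 0.399 M of L.
Step 2:
                  G         L         C
  I           1.215     1.384     8.325
  C          -0.118  -0.03933   0.03933
  E           1.097     1.344     8.364
  solve Keq expr → x = 0.03933; check Q = 4.719
Then remove 0.1173 M of G.
Step 3:
                  G         L         C
  I          0.9792     1.344     8.364
  C          0.1063   0.03543  -0.03543
  E           1.086      1.38     8.329
  solve Keq expr → x = -0.03543; check Q = 4.719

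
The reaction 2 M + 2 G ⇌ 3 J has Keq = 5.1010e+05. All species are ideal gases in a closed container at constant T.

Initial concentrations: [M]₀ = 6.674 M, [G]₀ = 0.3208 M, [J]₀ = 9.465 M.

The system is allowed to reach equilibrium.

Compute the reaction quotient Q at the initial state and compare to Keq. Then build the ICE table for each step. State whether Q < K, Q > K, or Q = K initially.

Q₀ = 185; Q < K (proceeds forward)

Q₀ = 185 vs Keq = 5.1010e+05 ⇒ Q<K, forward
Step 1:
                  M         G         J
  Initial     6.674    0.3208     9.465
  Change    -0.3139   -0.3139    0.4709
  Equil        6.36  0.006895     9.936
  solve Keq expr → x = 0.157; check Q = 5.1010e+05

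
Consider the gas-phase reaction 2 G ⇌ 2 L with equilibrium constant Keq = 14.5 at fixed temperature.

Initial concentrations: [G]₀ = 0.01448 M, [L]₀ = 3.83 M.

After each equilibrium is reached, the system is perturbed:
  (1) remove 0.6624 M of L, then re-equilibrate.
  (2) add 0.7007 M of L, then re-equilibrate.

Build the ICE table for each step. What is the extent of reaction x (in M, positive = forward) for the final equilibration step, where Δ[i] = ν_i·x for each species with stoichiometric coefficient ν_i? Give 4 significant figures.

x = -0.07287 M

Q₀ = 6.9962e+04 vs Keq = 14.5 ⇒ Q>K, reverse
Step 1:
                    G           L
  Initial     0.01448        3.83
  Change       0.7851     -0.7851
  Equil        0.7996       3.045
  solve Keq expr → x = -0.3926; check Q = 14.5
Then remove 0.6624 M of L.
Step 2:
                    G           L
  Initial      0.7996       2.382
  Change      -0.1378      0.1378
  Equil        0.6618        2.52
  solve Keq expr → x = 0.06889; check Q = 14.5
Then add 0.7007 M of L.
Step 3:
                    G           L
  Initial      0.6618       3.221
  Change       0.1457     -0.1457
  Equil        0.8076       3.075
  solve Keq expr → x = -0.07287; check Q = 14.5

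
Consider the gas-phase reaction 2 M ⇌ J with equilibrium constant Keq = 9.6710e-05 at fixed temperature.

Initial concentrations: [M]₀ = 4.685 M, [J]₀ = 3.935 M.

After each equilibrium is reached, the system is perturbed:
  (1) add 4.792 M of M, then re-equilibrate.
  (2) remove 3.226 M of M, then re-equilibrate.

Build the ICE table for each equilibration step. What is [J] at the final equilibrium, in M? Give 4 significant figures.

Q₀ = 0.1793 vs Keq = 9.6710e-05 ⇒ Q>K, reverse
Step 1:
                   M          J
  init         4.685      3.935
  Δ             7.84      -3.92
  eq           12.52    0.01517
  solve Keq expr → x = -3.92; check Q = 9.6710e-05
Then add 4.792 M of M.
Step 2:
                   M          J
  init         17.32    0.01517
  Δ         -0.02748    0.01374
  eq           17.29    0.02891
  solve Keq expr → x = 0.01374; check Q = 9.6710e-05
Then remove 3.226 M of M.
Step 3:
                   M          J
  init         14.06    0.02891
  Δ          0.01946  -0.009729
  eq           14.08    0.01918
  solve Keq expr → x = -0.009729; check Q = 9.6710e-05

[J]_eq = 0.01918 M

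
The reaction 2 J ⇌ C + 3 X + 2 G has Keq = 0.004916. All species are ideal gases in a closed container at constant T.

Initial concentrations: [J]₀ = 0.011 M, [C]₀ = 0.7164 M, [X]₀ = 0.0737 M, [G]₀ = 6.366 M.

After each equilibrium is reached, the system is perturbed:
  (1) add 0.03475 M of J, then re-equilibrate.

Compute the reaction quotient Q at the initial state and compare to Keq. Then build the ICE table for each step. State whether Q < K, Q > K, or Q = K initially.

Q₀ = 96.05; Q > K (proceeds reverse)

Q₀ = 96.05 vs Keq = 0.004916 ⇒ Q>K, reverse
Step 1:
                    J           C           X           G
  I             0.011      0.7164      0.0737       6.366
  C           0.04374    -0.02187     -0.0656    -0.04374
  E           0.05474      0.6945    0.008095       6.322
  solve Keq expr → x = -0.02187; check Q = 0.004916
Then add 0.03475 M of J.
Step 2:
                    J           C           X           G
  I           0.08949      0.6945    0.008095       6.322
  C         -0.001977  9.8854e-04    0.002966    0.001977
  E           0.08751      0.6955     0.01106       6.324
  solve Keq expr → x = 9.8854e-04; check Q = 0.004916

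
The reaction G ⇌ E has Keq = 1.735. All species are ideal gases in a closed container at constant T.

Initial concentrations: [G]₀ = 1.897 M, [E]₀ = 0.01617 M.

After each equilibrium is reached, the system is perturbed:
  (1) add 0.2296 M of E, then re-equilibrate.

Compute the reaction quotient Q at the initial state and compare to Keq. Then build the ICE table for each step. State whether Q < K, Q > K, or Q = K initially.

Q₀ = 0.008524 vs Keq = 1.735 ⇒ Q<K, forward
Step 1:
                  G         E
  init        1.897   0.01617
  Δ          -1.197     1.197
  eq         0.6995     1.214
  solve Keq expr → x = 1.197; check Q = 1.735
Then add 0.2296 M of E.
Step 2:
                  G         E
  init       0.6995     1.443
  Δ         0.08395  -0.08395
  eq         0.7835     1.359
  solve Keq expr → x = -0.08395; check Q = 1.735

Q₀ = 0.008524; Q < K (proceeds forward)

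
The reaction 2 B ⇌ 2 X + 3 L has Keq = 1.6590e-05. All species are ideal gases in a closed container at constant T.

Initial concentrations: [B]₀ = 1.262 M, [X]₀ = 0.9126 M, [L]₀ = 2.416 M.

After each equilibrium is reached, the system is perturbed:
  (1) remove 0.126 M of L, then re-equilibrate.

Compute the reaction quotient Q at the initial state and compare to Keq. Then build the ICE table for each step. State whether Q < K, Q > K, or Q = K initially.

Q₀ = 7.375 vs Keq = 1.6590e-05 ⇒ Q>K, reverse
Step 1:
                   B          X          L
  init         1.262     0.9126      2.416
  Δ           0.9045    -0.9045     -1.357
  eq           2.167   0.008095      1.059
  solve Keq expr → x = -0.4523; check Q = 1.6590e-05
Then remove 0.126 M of L.
Step 2:
                   B          X          L
  init         2.167   0.008095     0.9332
  Δ        -0.001647   0.001647   0.002471
  eq           2.165   0.009742     0.9357
  solve Keq expr → x = 8.2364e-04; check Q = 1.6590e-05

Q₀ = 7.375; Q > K (proceeds reverse)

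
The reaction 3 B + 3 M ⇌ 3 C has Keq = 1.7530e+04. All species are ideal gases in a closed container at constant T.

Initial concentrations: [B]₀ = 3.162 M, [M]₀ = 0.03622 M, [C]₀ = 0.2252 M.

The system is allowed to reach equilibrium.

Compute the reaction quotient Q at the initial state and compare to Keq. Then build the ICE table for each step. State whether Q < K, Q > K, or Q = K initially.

Q₀ = 7.603 vs Keq = 1.7530e+04 ⇒ Q<K, forward
Step 1:
                    B           M           C
  I             3.162     0.03622      0.2252
  C          -0.03304    -0.03304     0.03304
  E             3.129    0.003177      0.2582
  solve Keq expr → x = 0.01101; check Q = 1.7530e+04

Q₀ = 7.603; Q < K (proceeds forward)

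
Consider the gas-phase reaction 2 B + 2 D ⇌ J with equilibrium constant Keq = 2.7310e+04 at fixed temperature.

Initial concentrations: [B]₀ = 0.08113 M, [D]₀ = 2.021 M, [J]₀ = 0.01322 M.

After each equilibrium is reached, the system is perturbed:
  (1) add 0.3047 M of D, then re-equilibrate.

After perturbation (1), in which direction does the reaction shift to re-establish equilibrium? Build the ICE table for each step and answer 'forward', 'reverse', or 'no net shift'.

Direction: forward

Q₀ = 0.4917 vs Keq = 2.7310e+04 ⇒ Q<K, forward
Step 1:
                  B         D         J
  init      0.08113     2.021   0.01322
  Δ        -0.08041  -0.08041    0.0402
  eq      7.2074e-04     1.941   0.05342
  solve Keq expr → x = 0.0402; check Q = 2.7310e+04
Then add 0.3047 M of D.
Step 2:
                  B         D         J
  init    7.2074e-04     2.245   0.05342
  Δ       -9.7497e-05 -9.7497e-05 4.8749e-05
  eq      6.2324e-04     2.245   0.05347
  solve Keq expr → x = 4.8749e-05; check Q = 2.7310e+04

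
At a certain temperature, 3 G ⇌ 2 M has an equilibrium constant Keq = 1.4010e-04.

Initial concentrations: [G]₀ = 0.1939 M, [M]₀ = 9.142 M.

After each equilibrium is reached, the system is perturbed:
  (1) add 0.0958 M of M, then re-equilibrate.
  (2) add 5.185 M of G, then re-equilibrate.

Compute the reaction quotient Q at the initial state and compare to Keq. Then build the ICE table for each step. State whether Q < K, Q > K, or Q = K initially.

Q₀ = 1.1464e+04 vs Keq = 1.4010e-04 ⇒ Q>K, reverse
Step 1:
                  G         M
  I          0.1939     9.142
  C           12.87    -8.583
  E           13.07    0.5592
  solve Keq expr → x = -4.291; check Q = 1.4010e-04
Then add 0.0958 M of M.
Step 2:
                  G         M
  I           13.07     0.655
  C          0.1311  -0.08737
  E            13.2    0.5676
  solve Keq expr → x = -0.04368; check Q = 1.4010e-04
Then add 5.185 M of G.
Step 3:
                  G         M
  I           18.38    0.5676
  C         -0.4923    0.3282
  E           17.89    0.8958
  solve Keq expr → x = 0.1641; check Q = 1.4010e-04

Q₀ = 1.1464e+04; Q > K (proceeds reverse)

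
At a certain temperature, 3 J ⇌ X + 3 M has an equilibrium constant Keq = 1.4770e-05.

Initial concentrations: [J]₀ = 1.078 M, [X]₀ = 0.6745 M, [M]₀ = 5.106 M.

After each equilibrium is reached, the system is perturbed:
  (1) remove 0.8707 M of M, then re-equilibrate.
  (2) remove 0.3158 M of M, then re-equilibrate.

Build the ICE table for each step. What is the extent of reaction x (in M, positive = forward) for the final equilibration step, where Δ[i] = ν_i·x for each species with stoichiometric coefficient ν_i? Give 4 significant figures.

x = 2.3907e-05 M

Q₀ = 71.68 vs Keq = 1.4770e-05 ⇒ Q>K, reverse
Step 1:
                    J           X           M
  init          1.078      0.6745       5.106
  Δ             2.023     -0.6745      -2.023
  eq            3.101  1.5043e-05       3.083
  solve Keq expr → x = -0.6745; check Q = 1.4770e-05
Then remove 0.8707 M of M.
Step 2:
                    J           X           M
  init          3.101  1.5043e-05       2.212
  Δ       -7.7009e-05  2.5670e-05  7.7009e-05
  eq            3.101  4.0713e-05       2.212
  solve Keq expr → x = 2.5670e-05; check Q = 1.4770e-05
Then remove 0.3158 M of M.
Step 3:
                    J           X           M
  init          3.101  4.0713e-05       1.896
  Δ       -7.1720e-05  2.3907e-05  7.1720e-05
  eq            3.101  6.4620e-05       1.896
  solve Keq expr → x = 2.3907e-05; check Q = 1.4770e-05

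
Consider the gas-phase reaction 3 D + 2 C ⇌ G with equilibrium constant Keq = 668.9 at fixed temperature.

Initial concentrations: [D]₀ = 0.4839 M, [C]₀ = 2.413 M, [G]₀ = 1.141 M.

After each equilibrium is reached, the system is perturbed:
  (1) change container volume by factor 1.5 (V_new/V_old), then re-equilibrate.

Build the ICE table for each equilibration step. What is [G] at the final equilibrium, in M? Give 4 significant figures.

[G]_eq = 0.8401 M

Q₀ = 1.729 vs Keq = 668.9 ⇒ Q<K, forward
Step 1:
                    D           C           G
  Initial      0.4839       2.413       1.141
  Change      -0.4092     -0.2728      0.1364
  Equil       0.07471        2.14       1.277
  solve Keq expr → x = 0.1364; check Q = 668.9
Then change container volume by factor 1.5 (V_new/V_old).
Step 2:
                    D           C           G
  Initial      0.0498       1.427      0.8516
  Change      0.03443     0.02295    -0.01148
  Equil       0.08423        1.45      0.8401
  solve Keq expr → x = -0.01148; check Q = 668.9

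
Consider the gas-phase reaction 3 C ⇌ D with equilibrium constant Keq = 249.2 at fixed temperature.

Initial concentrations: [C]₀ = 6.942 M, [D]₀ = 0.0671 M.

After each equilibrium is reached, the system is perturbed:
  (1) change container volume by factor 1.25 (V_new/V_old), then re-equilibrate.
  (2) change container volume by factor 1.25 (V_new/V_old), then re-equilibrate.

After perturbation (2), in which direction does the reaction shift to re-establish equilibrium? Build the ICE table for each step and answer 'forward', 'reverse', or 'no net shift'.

Direction: reverse

Q₀ = 2.0057e-04 vs Keq = 249.2 ⇒ Q<K, forward
Step 1:
                   C          D
  Initial      6.942     0.0671
  Change      -6.732      2.244
  Equil       0.2101      2.311
  solve Keq expr → x = 2.244; check Q = 249.2
Then change container volume by factor 1.25 (V_new/V_old).
Step 2:
                   C          D
  Initial     0.1681      1.849
  Change     0.02665  -0.008882
  Equil       0.1947       1.84
  solve Keq expr → x = -0.008882; check Q = 249.2
Then change container volume by factor 1.25 (V_new/V_old).
Step 3:
                   C          D
  Initial     0.1558      1.472
  Change     0.02465  -0.008217
  Equil       0.1804      1.464
  solve Keq expr → x = -0.008217; check Q = 249.2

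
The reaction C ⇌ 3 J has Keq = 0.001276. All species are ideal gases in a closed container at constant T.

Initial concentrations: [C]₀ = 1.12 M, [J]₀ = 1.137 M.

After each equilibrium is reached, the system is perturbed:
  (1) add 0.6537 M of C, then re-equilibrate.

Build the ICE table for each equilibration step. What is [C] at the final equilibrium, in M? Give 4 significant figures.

Q₀ = 1.312 vs Keq = 0.001276 ⇒ Q>K, reverse
Step 1:
                   C          J
  init          1.12      1.137
  Δ            0.338     -1.014
  eq           1.458      0.123
  solve Keq expr → x = -0.338; check Q = 0.001276
Then add 0.6537 M of C.
Step 2:
                   C          J
  init         2.112      0.123
  Δ        -0.005349    0.01605
  eq           2.106      0.139
  solve Keq expr → x = 0.005349; check Q = 0.001276

[C]_eq = 2.106 M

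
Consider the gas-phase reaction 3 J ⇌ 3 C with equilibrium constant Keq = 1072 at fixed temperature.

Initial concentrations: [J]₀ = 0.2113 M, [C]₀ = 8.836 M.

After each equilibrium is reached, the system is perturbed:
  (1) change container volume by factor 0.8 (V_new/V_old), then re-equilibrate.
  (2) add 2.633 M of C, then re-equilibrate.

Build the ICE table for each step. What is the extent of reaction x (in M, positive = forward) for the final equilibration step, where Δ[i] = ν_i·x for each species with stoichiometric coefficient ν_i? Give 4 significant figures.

x = -0.07812 M

Q₀ = 7.3125e+04 vs Keq = 1072 ⇒ Q>K, reverse
Step 1:
                  J         C
  I          0.2113     8.836
  C           0.594    -0.594
  E          0.8053     8.242
  solve Keq expr → x = -0.198; check Q = 1072
Then change container volume by factor 0.8 (V_new/V_old).
Step 2:
                  J         C
  I           1.007      10.3
  C               0         0
  E           1.007      10.3
  solve Keq expr → x = 0; check Q = 1072
Then add 2.633 M of C.
Step 3:
                  J         C
  I           1.007     12.94
  C          0.2344   -0.2344
  E           1.241      12.7
  solve Keq expr → x = -0.07812; check Q = 1072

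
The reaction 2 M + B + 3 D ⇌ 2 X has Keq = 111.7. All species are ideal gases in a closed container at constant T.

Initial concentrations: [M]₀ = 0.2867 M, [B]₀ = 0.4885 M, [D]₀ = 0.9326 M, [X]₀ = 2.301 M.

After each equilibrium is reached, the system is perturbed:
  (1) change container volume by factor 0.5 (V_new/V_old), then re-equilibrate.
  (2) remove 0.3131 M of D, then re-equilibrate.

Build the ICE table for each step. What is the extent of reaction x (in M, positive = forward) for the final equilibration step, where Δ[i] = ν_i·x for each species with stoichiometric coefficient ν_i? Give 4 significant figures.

Q₀ = 162.6 vs Keq = 111.7 ⇒ Q>K, reverse
Step 1:
                    M           B           D           X
  I            0.2867      0.4885      0.9326       2.301
  C           0.02831     0.01416     0.04247    -0.02831
  E             0.315      0.5027      0.9751       2.273
  solve Keq expr → x = -0.01416; check Q = 111.7
Then change container volume by factor 0.5 (V_new/V_old).
Step 2:
                    M           B           D           X
  I              0.63       1.005        1.95       4.545
  C           -0.3384     -0.1692     -0.5075      0.3384
  E            0.2917      0.8361       1.443       4.884
  solve Keq expr → x = 0.1692; check Q = 111.7
Then remove 0.3131 M of D.
Step 3:
                    M           B           D           X
  I            0.2917      0.8361       1.129       4.884
  C           0.06679     0.03339      0.1002    -0.06679
  E            0.3584      0.8695        1.23       4.817
  solve Keq expr → x = -0.03339; check Q = 111.7

x = -0.03339 M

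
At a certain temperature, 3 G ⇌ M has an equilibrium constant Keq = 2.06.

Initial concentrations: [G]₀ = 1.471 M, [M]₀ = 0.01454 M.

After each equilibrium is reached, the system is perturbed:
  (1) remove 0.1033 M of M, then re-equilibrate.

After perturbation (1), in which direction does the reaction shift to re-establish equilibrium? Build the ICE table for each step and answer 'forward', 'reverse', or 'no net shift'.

Q₀ = 0.004568 vs Keq = 2.06 ⇒ Q<K, forward
Step 1:
                  G         M
  I           1.471   0.01454
  C         -0.9308    0.3103
  E          0.5402    0.3248
  solve Keq expr → x = 0.3103; check Q = 2.06
Then remove 0.1033 M of M.
Step 2:
                  G         M
  I          0.5402    0.2215
  C        -0.05251    0.0175
  E          0.4877     0.239
  solve Keq expr → x = 0.0175; check Q = 2.06

Direction: forward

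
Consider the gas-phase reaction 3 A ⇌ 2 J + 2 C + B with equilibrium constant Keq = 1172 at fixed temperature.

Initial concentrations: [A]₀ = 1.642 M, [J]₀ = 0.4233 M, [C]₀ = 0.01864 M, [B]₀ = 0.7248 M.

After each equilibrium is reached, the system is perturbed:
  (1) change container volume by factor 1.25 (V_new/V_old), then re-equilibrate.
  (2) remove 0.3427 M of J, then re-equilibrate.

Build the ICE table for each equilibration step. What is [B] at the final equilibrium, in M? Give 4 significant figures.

Q₀ = 1.0193e-05 vs Keq = 1172 ⇒ Q<K, forward
Step 1:
                  A         J         C         B
  I           1.642    0.4233   0.01864    0.7248
  C          -1.511     1.007     1.007    0.5036
  E          0.1312     1.431     1.026     1.228
  solve Keq expr → x = 0.5036; check Q = 1172
Then change container volume by factor 1.25 (V_new/V_old).
Step 2:
                  A         J         C         B
  I          0.1049     1.144    0.8207    0.9827
  C        -0.01325  0.008835  0.008835  0.004418
  E         0.09169     1.153    0.8295    0.9871
  solve Keq expr → x = 0.004418; check Q = 1172
Then remove 0.3427 M of J.
Step 3:
                  A         J         C         B
  I         0.09169    0.8105    0.8295    0.9871
  C        -0.01767   0.01178   0.01178   0.00589
  E         0.07402    0.8223    0.8413     0.993
  solve Keq expr → x = 0.00589; check Q = 1172

[B]_eq = 0.993 M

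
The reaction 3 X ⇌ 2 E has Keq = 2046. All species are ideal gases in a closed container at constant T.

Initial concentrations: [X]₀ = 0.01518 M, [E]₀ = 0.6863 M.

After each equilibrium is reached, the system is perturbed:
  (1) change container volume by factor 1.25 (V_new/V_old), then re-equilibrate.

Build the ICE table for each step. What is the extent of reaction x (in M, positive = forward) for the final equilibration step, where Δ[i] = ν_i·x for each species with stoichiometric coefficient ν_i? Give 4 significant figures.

x = -0.001175 M

Q₀ = 1.3465e+05 vs Keq = 2046 ⇒ Q>K, reverse
Step 1:
                   X          E
  Initial    0.01518     0.6863
  Change     0.04434   -0.02956
  Equil      0.05952     0.6567
  solve Keq expr → x = -0.01478; check Q = 2046
Then change container volume by factor 1.25 (V_new/V_old).
Step 2:
                   X          E
  Initial    0.04761     0.5254
  Change    0.003524  -0.002349
  Equil      0.05114      0.523
  solve Keq expr → x = -0.001175; check Q = 2046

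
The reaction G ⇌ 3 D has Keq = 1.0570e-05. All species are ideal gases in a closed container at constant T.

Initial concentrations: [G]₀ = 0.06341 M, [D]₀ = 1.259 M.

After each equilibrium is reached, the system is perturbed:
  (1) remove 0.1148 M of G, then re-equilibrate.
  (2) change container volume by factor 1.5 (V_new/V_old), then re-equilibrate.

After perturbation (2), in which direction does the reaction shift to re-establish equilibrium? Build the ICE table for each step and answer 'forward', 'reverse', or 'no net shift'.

Direction: forward

Q₀ = 31.47 vs Keq = 1.0570e-05 ⇒ Q>K, reverse
Step 1:
                   G          D
  I          0.06341      1.259
  C           0.4139     -1.242
  E           0.4774    0.01715
  solve Keq expr → x = -0.4139; check Q = 1.0570e-05
Then remove 0.1148 M of G.
Step 2:
                   G          D
  I           0.3626    0.01715
  C       4.9853e-04  -0.001496
  E           0.3631    0.01566
  solve Keq expr → x = -4.9853e-04; check Q = 1.0570e-05
Then change container volume by factor 1.5 (V_new/V_old).
Step 3:
                   G          D
  I            0.242    0.01044
  C        -0.001073   0.003219
  E            0.241    0.01366
  solve Keq expr → x = 0.001073; check Q = 1.0570e-05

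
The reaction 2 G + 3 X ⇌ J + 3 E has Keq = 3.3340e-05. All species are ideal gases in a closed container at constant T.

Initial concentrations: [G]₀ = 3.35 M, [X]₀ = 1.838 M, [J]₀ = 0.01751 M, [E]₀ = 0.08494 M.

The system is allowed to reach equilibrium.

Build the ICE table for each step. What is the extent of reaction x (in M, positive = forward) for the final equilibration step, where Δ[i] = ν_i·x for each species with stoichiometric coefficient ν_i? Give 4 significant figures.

x = 0.06179 M

Q₀ = 1.5399e-07 vs Keq = 3.3340e-05 ⇒ Q<K, forward
Step 1:
                  G         X         J         E
  Initial      3.35     1.838   0.01751   0.08494
  Change    -0.1236   -0.1854   0.06179    0.1854
  Equil       3.226     1.653    0.0793    0.2703
  solve Keq expr → x = 0.06179; check Q = 3.3340e-05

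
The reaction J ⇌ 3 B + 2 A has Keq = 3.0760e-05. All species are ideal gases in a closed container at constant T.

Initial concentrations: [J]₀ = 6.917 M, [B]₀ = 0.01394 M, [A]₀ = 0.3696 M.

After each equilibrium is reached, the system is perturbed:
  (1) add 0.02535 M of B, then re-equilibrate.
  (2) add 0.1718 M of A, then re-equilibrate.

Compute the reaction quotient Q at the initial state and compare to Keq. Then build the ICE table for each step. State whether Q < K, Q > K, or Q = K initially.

Q₀ = 5.3498e-08; Q < K (proceeds forward)

Q₀ = 5.3498e-08 vs Keq = 3.0760e-05 ⇒ Q<K, forward
Step 1:
                  J         B         A
  I           6.917   0.01394    0.3696
  C        -0.03023   0.09069   0.06046
  E           6.887    0.1046    0.4301
  solve Keq expr → x = 0.03023; check Q = 3.0760e-05
Then add 0.02535 M of B.
Step 2:
                  J         B         A
  I           6.887      0.13    0.4301
  C        0.007591  -0.02277  -0.01518
  E           6.894    0.1072    0.4149
  solve Keq expr → x = -0.007591; check Q = 3.0760e-05
Then add 0.1718 M of A.
Step 3:
                  J         B         A
  I           6.894    0.1072    0.5867
  C        0.006907  -0.02072  -0.01381
  E           6.901   0.08648    0.5729
  solve Keq expr → x = -0.006907; check Q = 3.0760e-05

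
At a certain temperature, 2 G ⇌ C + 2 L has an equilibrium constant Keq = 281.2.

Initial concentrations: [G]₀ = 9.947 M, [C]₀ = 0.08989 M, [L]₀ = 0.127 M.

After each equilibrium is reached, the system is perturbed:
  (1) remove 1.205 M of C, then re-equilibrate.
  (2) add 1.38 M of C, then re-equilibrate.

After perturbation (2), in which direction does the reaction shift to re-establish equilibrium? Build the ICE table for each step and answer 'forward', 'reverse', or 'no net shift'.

Direction: reverse

Q₀ = 1.4653e-05 vs Keq = 281.2 ⇒ Q<K, forward
Step 1:
                  G         C         L
  I           9.947   0.08989     0.127
  C          -8.816     4.408     8.816
  E           1.131     4.498     8.943
  solve Keq expr → x = 4.408; check Q = 281.2
Then remove 1.205 M of C.
Step 2:
                  G         C         L
  I           1.131     3.293     8.943
  C         -0.1381   0.06905    0.1381
  E          0.9929     3.362     9.081
  solve Keq expr → x = 0.06905; check Q = 281.2
Then add 1.38 M of C.
Step 3:
                  G         C         L
  I          0.9929     4.742     9.081
  C          0.1564   -0.0782   -0.1564
  E           1.149     4.664     8.925
  solve Keq expr → x = -0.0782; check Q = 281.2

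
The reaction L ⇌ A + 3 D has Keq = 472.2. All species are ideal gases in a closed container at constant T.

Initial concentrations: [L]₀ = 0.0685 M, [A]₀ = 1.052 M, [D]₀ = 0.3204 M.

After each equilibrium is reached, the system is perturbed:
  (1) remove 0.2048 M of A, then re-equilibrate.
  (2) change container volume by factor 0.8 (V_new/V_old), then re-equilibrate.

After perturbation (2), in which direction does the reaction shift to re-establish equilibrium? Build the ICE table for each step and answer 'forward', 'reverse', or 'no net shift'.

Q₀ = 0.5051 vs Keq = 472.2 ⇒ Q<K, forward
Step 1:
                    L           A           D
  I            0.0685       1.052      0.3204
  C          -0.06816     0.06816      0.2045
  E        3.4301e-04        1.12      0.5249
  solve Keq expr → x = 0.06816; check Q = 472.2
Then remove 0.2048 M of A.
Step 2:
                    L           A           D
  I        3.4301e-04      0.9154      0.5249
  C       -6.2394e-05  6.2394e-05  1.8718e-04
  E        2.8062e-04      0.9154      0.5251
  solve Keq expr → x = 6.2394e-05; check Q = 472.2
Then change container volume by factor 0.8 (V_new/V_old).
Step 3:
                    L           A           D
  I        3.5077e-04       1.144      0.6563
  C        3.3103e-04 -3.3103e-04 -9.9308e-04
  E        6.8180e-04       1.144      0.6553
  solve Keq expr → x = -3.3103e-04; check Q = 472.2

Direction: reverse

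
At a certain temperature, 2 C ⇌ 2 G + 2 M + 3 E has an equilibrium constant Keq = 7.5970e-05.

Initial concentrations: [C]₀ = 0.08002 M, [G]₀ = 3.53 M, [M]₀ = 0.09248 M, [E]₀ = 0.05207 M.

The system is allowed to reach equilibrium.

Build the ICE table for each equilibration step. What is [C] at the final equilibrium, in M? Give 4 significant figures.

[C]_eq = 0.09967 M

Q₀ = 0.00235 vs Keq = 7.5970e-05 ⇒ Q>K, reverse
Step 1:
                    C           G           M           E
  Initial     0.08002        3.53     0.09248     0.05207
  Change      0.01965    -0.01965    -0.01965    -0.02947
  Equil       0.09967        3.51     0.07283      0.0226
  solve Keq expr → x = -0.009823; check Q = 7.5970e-05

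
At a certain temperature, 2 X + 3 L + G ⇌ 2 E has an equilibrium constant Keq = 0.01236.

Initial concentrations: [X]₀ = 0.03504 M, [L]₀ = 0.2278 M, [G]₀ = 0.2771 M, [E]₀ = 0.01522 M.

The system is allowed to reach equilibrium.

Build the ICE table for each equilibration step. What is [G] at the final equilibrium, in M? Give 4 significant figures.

Q₀ = 57.6 vs Keq = 0.01236 ⇒ Q>K, reverse
Step 1:
                   X          L          G          E
  I          0.03504     0.2278     0.2771    0.01522
  C          0.01485    0.02228   0.007425   -0.01485
  E          0.04989     0.2501     0.2845 3.6999e-04
  solve Keq expr → x = -0.007425; check Q = 0.01236

[G]_eq = 0.2845 M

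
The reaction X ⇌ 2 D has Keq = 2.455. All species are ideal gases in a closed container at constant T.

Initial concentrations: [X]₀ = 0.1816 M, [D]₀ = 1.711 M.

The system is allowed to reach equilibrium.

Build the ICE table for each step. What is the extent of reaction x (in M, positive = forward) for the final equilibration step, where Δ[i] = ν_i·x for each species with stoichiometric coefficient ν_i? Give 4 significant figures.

x = -0.3076 M

Q₀ = 16.12 vs Keq = 2.455 ⇒ Q>K, reverse
Step 1:
                    X           D
  init         0.1816       1.711
  Δ            0.3076     -0.6151
  eq           0.4892       1.096
  solve Keq expr → x = -0.3076; check Q = 2.455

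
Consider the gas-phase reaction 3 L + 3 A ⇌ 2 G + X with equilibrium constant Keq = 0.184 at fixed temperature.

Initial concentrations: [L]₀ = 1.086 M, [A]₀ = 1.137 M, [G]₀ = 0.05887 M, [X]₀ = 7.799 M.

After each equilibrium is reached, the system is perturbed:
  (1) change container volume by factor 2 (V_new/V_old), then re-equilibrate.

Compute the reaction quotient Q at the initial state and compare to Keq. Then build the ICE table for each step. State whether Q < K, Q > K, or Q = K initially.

Q₀ = 0.01436; Q < K (proceeds forward)

Q₀ = 0.01436 vs Keq = 0.184 ⇒ Q<K, forward
Step 1:
                  L         A         G         X
  I           1.086     1.137   0.05887     7.799
  C         -0.1292   -0.1292   0.08616   0.04308
  E          0.9568     1.008     0.145     7.842
  solve Keq expr → x = 0.04308; check Q = 0.184
Then change container volume by factor 2 (V_new/V_old).
Step 2:
                  L         A         G         X
  I          0.4784    0.5039   0.07251     3.921
  C         0.05559   0.05559  -0.03706  -0.01853
  E           0.534    0.5595   0.03545     3.903
  solve Keq expr → x = -0.01853; check Q = 0.184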